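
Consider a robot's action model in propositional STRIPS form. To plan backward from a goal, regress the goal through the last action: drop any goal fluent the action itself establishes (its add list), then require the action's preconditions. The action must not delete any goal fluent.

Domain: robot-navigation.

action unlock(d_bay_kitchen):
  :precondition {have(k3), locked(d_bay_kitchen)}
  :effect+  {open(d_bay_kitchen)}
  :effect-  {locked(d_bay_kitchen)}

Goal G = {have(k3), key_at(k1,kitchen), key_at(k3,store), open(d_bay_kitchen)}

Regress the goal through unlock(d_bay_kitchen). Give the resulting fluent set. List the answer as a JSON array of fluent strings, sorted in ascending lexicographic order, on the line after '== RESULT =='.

Regress:
  G ∩ del = {}  (empty — regression defined)
  G \ add = {have(k3), key_at(k1,kitchen), key_at(k3,store), open(d_bay_kitchen)} \ {open(d_bay_kitchen)} = {have(k3), key_at(k1,kitchen), key_at(k3,store)}
  ∪ pre   = {have(k3), key_at(k1,kitchen), key_at(k3,store)} ∪ {have(k3), locked(d_bay_kitchen)}
          = {have(k3), key_at(k1,kitchen), key_at(k3,store), locked(d_bay_kitchen)}

== RESULT ==
["have(k3)", "key_at(k1,kitchen)", "key_at(k3,store)", "locked(d_bay_kitchen)"]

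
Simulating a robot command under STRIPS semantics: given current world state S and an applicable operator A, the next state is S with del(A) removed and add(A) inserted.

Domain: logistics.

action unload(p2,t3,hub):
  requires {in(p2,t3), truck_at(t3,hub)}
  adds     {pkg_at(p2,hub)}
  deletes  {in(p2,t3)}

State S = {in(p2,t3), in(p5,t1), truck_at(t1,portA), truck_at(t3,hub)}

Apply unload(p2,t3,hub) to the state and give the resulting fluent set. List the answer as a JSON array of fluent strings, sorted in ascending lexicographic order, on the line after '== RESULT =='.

Progress:
  pre ⊆ S: {in(p2,t3), truck_at(t3,hub)} ⊆ S  — applicable
  S \ del = {in(p5,t1), truck_at(t1,portA), truck_at(t3,hub)}
  ∪ add   = {in(p5,t1), pkg_at(p2,hub), truck_at(t1,portA), truck_at(t3,hub)}

== RESULT ==
["in(p5,t1)", "pkg_at(p2,hub)", "truck_at(t1,portA)", "truck_at(t3,hub)"]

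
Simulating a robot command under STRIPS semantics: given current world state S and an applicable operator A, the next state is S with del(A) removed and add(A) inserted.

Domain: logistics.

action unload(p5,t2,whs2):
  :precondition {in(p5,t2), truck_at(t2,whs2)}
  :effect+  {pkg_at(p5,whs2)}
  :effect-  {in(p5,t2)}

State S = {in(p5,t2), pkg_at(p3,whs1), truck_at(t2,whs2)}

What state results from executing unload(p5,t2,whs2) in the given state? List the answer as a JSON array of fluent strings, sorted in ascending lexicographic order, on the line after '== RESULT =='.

Progress:
  pre ⊆ S: {in(p5,t2), truck_at(t2,whs2)} ⊆ S  — applicable
  S \ del = {pkg_at(p3,whs1), truck_at(t2,whs2)}
  ∪ add   = {pkg_at(p3,whs1), pkg_at(p5,whs2), truck_at(t2,whs2)}

== RESULT ==
["pkg_at(p3,whs1)", "pkg_at(p5,whs2)", "truck_at(t2,whs2)"]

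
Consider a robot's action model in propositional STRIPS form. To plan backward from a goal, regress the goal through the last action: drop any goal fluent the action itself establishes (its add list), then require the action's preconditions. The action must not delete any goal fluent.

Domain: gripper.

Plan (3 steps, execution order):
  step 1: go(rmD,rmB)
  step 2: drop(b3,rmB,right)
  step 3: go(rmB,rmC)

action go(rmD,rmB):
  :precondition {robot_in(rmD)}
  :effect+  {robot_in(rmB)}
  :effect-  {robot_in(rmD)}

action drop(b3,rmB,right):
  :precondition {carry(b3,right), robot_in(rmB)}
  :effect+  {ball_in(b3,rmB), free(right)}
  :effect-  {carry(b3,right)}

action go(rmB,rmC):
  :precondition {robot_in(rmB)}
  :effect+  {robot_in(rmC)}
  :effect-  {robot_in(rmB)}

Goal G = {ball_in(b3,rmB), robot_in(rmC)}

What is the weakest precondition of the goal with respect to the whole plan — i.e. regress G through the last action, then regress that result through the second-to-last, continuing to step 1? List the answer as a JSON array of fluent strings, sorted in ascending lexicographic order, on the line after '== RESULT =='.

Regress step by step:
  through step 3 (go(rmB,rmC)): drop {robot_in(rmC)}, keep {ball_in(b3,rmB)}, require {robot_in(rmB)}
    → {ball_in(b3,rmB), robot_in(rmB)}
  through step 2 (drop(b3,rmB,right)): drop {ball_in(b3,rmB)}, keep {robot_in(rmB)}, require {carry(b3,right), robot_in(rmB)}
    → {carry(b3,right), robot_in(rmB)}
  through step 1 (go(rmD,rmB)): drop {robot_in(rmB)}, keep {carry(b3,right)}, require {robot_in(rmD)}
    → {carry(b3,right), robot_in(rmD)}

== RESULT ==
["carry(b3,right)", "robot_in(rmD)"]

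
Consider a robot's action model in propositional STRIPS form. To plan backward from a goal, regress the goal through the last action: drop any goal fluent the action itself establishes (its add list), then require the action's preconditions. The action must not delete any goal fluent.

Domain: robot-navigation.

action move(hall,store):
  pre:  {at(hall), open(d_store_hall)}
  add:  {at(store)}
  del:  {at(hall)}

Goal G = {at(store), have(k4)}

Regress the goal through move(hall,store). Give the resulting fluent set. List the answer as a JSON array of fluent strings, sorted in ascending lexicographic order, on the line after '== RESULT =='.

Compute (G \ add) ∪ pre:
  G ∩ del = {}  (empty — regression defined)
  G \ add = {at(store), have(k4)} \ {at(store)} = {have(k4)}
  ∪ pre   = {have(k4)} ∪ {at(hall), open(d_store_hall)}
          = {at(hall), have(k4), open(d_store_hall)}

== RESULT ==
["at(hall)", "have(k4)", "open(d_store_hall)"]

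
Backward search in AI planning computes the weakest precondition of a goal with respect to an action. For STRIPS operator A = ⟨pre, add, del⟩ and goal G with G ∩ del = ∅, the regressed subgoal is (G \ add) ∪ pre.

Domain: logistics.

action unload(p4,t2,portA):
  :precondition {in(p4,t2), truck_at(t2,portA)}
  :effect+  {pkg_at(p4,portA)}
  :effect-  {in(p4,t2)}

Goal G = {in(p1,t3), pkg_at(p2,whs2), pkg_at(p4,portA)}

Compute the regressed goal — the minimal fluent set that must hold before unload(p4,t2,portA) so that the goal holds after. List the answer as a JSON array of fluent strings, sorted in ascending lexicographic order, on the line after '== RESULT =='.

Compute (G \ add) ∪ pre:
  G ∩ del = {}  (empty — regression defined)
  G \ add = {in(p1,t3), pkg_at(p2,whs2), pkg_at(p4,portA)} \ {pkg_at(p4,portA)} = {in(p1,t3), pkg_at(p2,whs2)}
  ∪ pre   = {in(p1,t3), pkg_at(p2,whs2)} ∪ {in(p4,t2), truck_at(t2,portA)}
          = {in(p1,t3), in(p4,t2), pkg_at(p2,whs2), truck_at(t2,portA)}

== RESULT ==
["in(p1,t3)", "in(p4,t2)", "pkg_at(p2,whs2)", "truck_at(t2,portA)"]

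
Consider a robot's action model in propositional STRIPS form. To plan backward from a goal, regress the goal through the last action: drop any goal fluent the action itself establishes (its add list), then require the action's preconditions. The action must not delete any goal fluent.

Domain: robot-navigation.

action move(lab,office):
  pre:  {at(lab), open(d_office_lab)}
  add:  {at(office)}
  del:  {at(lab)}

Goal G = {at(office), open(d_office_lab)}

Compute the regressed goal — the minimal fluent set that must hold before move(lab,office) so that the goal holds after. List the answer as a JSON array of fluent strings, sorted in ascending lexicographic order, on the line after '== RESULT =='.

Compute (G \ add) ∪ pre:
  G ∩ del = {}  (empty — regression defined)
  G \ add = {at(office), open(d_office_lab)} \ {at(office)} = {open(d_office_lab)}
  ∪ pre   = {open(d_office_lab)} ∪ {at(lab), open(d_office_lab)}
          = {at(lab), open(d_office_lab)}

== RESULT ==
["at(lab)", "open(d_office_lab)"]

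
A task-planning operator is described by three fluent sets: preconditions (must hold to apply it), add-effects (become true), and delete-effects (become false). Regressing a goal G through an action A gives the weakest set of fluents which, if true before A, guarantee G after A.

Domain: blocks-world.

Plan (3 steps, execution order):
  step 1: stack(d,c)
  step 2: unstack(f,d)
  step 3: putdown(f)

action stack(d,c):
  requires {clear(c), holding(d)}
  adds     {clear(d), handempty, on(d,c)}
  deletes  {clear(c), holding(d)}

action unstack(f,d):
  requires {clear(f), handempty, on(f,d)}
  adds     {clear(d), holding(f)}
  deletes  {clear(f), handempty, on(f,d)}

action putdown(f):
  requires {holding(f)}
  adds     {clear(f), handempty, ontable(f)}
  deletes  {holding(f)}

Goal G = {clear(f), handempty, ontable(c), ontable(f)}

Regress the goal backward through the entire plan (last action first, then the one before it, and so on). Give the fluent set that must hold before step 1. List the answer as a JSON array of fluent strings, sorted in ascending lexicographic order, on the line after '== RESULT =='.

Regress step by step:
  through step 3 (putdown(f)): drop {clear(f), handempty, ontable(f)}, keep {ontable(c)}, require {holding(f)}
    → {holding(f), ontable(c)}
  through step 2 (unstack(f,d)): drop {holding(f)}, keep {ontable(c)}, require {clear(f), handempty, on(f,d)}
    → {clear(f), handempty, on(f,d), ontable(c)}
  through step 1 (stack(d,c)): drop {handempty}, keep {clear(f), on(f,d), ontable(c)}, require {clear(c), holding(d)}
    → {clear(c), clear(f), holding(d), on(f,d), ontable(c)}

== RESULT ==
["clear(c)", "clear(f)", "holding(d)", "on(f,d)", "ontable(c)"]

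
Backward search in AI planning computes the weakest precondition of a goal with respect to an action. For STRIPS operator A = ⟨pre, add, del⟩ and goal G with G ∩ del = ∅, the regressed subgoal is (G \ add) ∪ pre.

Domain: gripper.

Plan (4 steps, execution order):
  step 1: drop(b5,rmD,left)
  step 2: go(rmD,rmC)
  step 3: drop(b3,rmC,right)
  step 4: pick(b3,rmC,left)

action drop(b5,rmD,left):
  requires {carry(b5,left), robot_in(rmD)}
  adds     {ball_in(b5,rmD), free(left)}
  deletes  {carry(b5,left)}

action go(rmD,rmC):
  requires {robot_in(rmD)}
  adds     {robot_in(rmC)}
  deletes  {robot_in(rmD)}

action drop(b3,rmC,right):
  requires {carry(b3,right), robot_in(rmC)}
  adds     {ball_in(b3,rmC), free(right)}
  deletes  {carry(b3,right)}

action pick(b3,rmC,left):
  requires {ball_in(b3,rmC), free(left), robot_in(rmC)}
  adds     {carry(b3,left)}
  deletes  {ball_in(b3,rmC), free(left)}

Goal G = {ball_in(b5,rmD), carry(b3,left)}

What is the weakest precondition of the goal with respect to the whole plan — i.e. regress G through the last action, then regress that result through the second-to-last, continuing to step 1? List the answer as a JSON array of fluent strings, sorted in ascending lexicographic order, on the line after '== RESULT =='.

Work backward from the goal:
  through step 4 (pick(b3,rmC,left)): drop {carry(b3,left)}, keep {ball_in(b5,rmD)}, require {ball_in(b3,rmC), free(left), robot_in(rmC)}
    → {ball_in(b3,rmC), ball_in(b5,rmD), free(left), robot_in(rmC)}
  through step 3 (drop(b3,rmC,right)): drop {ball_in(b3,rmC)}, keep {ball_in(b5,rmD), free(left), robot_in(rmC)}, require {carry(b3,right), robot_in(rmC)}
    → {ball_in(b5,rmD), carry(b3,right), free(left), robot_in(rmC)}
  through step 2 (go(rmD,rmC)): drop {robot_in(rmC)}, keep {ball_in(b5,rmD), carry(b3,right), free(left)}, require {robot_in(rmD)}
    → {ball_in(b5,rmD), carry(b3,right), free(left), robot_in(rmD)}
  through step 1 (drop(b5,rmD,left)): drop {ball_in(b5,rmD), free(left)}, keep {carry(b3,right), robot_in(rmD)}, require {carry(b5,left), robot_in(rmD)}
    → {carry(b3,right), carry(b5,left), robot_in(rmD)}

== RESULT ==
["carry(b3,right)", "carry(b5,left)", "robot_in(rmD)"]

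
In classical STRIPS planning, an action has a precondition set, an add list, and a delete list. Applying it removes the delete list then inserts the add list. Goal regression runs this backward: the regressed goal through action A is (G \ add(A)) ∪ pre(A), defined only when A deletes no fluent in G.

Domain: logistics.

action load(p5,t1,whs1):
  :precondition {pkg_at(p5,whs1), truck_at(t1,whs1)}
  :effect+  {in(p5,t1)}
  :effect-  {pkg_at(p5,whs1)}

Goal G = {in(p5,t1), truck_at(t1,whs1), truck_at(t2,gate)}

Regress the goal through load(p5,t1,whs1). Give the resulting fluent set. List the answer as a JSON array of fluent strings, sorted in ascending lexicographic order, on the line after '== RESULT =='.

Regress:
  G ∩ del = {}  (empty — regression defined)
  G \ add = {in(p5,t1), truck_at(t1,whs1), truck_at(t2,gate)} \ {in(p5,t1)} = {truck_at(t1,whs1), truck_at(t2,gate)}
  ∪ pre   = {truck_at(t1,whs1), truck_at(t2,gate)} ∪ {pkg_at(p5,whs1), truck_at(t1,whs1)}
          = {pkg_at(p5,whs1), truck_at(t1,whs1), truck_at(t2,gate)}

== RESULT ==
["pkg_at(p5,whs1)", "truck_at(t1,whs1)", "truck_at(t2,gate)"]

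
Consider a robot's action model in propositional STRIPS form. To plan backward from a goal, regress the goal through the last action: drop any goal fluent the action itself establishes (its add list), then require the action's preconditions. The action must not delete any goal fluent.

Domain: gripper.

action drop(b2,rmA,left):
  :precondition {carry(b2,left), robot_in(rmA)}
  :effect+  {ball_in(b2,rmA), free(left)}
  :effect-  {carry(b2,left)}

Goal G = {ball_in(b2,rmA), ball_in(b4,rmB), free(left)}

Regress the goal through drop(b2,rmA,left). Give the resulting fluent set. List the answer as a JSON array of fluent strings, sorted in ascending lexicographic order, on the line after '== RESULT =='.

Compute (G \ add) ∪ pre:
  G ∩ del = {}  (empty — regression defined)
  G \ add = {ball_in(b2,rmA), ball_in(b4,rmB), free(left)} \ {ball_in(b2,rmA), free(left)} = {ball_in(b4,rmB)}
  ∪ pre   = {ball_in(b4,rmB)} ∪ {carry(b2,left), robot_in(rmA)}
          = {ball_in(b4,rmB), carry(b2,left), robot_in(rmA)}

== RESULT ==
["ball_in(b4,rmB)", "carry(b2,left)", "robot_in(rmA)"]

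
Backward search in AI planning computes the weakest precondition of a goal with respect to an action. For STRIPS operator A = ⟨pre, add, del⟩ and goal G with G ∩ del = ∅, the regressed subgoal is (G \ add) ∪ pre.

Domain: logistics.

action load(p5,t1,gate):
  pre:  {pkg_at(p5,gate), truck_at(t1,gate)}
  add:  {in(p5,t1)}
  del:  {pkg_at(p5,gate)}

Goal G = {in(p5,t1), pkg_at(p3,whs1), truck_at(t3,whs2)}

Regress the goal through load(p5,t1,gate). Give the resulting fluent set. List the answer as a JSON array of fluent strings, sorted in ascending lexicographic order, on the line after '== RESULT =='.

Regress:
  G ∩ del = {}  (empty — regression defined)
  G \ add = {in(p5,t1), pkg_at(p3,whs1), truck_at(t3,whs2)} \ {in(p5,t1)} = {pkg_at(p3,whs1), truck_at(t3,whs2)}
  ∪ pre   = {pkg_at(p3,whs1), truck_at(t3,whs2)} ∪ {pkg_at(p5,gate), truck_at(t1,gate)}
          = {pkg_at(p3,whs1), pkg_at(p5,gate), truck_at(t1,gate), truck_at(t3,whs2)}

== RESULT ==
["pkg_at(p3,whs1)", "pkg_at(p5,gate)", "truck_at(t1,gate)", "truck_at(t3,whs2)"]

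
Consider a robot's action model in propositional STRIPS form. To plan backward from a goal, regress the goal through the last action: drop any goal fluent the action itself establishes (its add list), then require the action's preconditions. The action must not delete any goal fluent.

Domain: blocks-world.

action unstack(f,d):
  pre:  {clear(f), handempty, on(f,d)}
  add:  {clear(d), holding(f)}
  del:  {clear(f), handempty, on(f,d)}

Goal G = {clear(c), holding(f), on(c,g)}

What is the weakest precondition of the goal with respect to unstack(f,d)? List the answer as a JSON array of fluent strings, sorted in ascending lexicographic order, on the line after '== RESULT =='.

Compute (G \ add) ∪ pre:
  G ∩ del = {}  (empty — regression defined)
  G \ add = {clear(c), holding(f), on(c,g)} \ {clear(d), holding(f)} = {clear(c), on(c,g)}
  ∪ pre   = {clear(c), on(c,g)} ∪ {clear(f), handempty, on(f,d)}
          = {clear(c), clear(f), handempty, on(c,g), on(f,d)}

== RESULT ==
["clear(c)", "clear(f)", "handempty", "on(c,g)", "on(f,d)"]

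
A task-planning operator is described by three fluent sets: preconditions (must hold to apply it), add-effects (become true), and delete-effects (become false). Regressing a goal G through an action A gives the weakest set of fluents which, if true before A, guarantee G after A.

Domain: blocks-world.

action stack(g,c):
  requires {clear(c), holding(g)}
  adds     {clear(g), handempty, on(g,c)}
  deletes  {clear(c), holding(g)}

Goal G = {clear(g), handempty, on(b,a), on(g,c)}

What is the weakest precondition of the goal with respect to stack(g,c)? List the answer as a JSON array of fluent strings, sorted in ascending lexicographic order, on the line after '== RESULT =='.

Compute (G \ add) ∪ pre:
  G ∩ del = {}  (empty — regression defined)
  G \ add = {clear(g), handempty, on(b,a), on(g,c)} \ {clear(g), handempty, on(g,c)} = {on(b,a)}
  ∪ pre   = {on(b,a)} ∪ {clear(c), holding(g)}
          = {clear(c), holding(g), on(b,a)}

== RESULT ==
["clear(c)", "holding(g)", "on(b,a)"]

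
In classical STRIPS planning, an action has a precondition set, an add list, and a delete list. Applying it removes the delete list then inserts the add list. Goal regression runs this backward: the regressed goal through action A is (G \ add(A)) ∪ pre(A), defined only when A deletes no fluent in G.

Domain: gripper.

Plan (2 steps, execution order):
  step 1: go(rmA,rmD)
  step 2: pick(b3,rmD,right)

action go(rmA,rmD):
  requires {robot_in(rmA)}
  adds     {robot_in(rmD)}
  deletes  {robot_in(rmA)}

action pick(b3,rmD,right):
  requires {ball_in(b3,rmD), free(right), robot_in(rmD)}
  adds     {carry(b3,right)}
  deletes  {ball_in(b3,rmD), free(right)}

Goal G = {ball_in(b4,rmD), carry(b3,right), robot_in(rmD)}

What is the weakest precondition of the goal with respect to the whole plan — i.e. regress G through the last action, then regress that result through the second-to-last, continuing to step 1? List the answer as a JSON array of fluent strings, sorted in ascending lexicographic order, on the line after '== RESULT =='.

Regress step by step:
  through step 2 (pick(b3,rmD,right)): drop {carry(b3,right)}, keep {ball_in(b4,rmD), robot_in(rmD)}, require {ball_in(b3,rmD), free(right), robot_in(rmD)}
    → {ball_in(b3,rmD), ball_in(b4,rmD), free(right), robot_in(rmD)}
  through step 1 (go(rmA,rmD)): drop {robot_in(rmD)}, keep {ball_in(b3,rmD), ball_in(b4,rmD), free(right)}, require {robot_in(rmA)}
    → {ball_in(b3,rmD), ball_in(b4,rmD), free(right), robot_in(rmA)}

== RESULT ==
["ball_in(b3,rmD)", "ball_in(b4,rmD)", "free(right)", "robot_in(rmA)"]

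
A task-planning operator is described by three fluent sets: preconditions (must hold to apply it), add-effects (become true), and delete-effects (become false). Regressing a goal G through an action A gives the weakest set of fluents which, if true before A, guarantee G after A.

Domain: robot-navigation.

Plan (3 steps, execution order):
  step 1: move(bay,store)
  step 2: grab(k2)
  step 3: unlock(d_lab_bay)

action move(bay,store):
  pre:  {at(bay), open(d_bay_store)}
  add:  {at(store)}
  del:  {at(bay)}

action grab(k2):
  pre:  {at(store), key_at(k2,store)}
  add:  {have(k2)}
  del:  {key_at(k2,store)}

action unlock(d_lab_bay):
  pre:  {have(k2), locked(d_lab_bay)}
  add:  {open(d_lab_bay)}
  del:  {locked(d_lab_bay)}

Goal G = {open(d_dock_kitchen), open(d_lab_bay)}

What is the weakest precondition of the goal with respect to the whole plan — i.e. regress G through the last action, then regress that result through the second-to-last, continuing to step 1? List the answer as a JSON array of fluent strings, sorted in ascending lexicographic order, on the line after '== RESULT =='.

Regress step by step:
  through step 3 (unlock(d_lab_bay)): drop {open(d_lab_bay)}, keep {open(d_dock_kitchen)}, require {have(k2), locked(d_lab_bay)}
    → {have(k2), locked(d_lab_bay), open(d_dock_kitchen)}
  through step 2 (grab(k2)): drop {have(k2)}, keep {locked(d_lab_bay), open(d_dock_kitchen)}, require {at(store), key_at(k2,store)}
    → {at(store), key_at(k2,store), locked(d_lab_bay), open(d_dock_kitchen)}
  through step 1 (move(bay,store)): drop {at(store)}, keep {key_at(k2,store), locked(d_lab_bay), open(d_dock_kitchen)}, require {at(bay), open(d_bay_store)}
    → {at(bay), key_at(k2,store), locked(d_lab_bay), open(d_bay_store), open(d_dock_kitchen)}

== RESULT ==
["at(bay)", "key_at(k2,store)", "locked(d_lab_bay)", "open(d_bay_store)", "open(d_dock_kitchen)"]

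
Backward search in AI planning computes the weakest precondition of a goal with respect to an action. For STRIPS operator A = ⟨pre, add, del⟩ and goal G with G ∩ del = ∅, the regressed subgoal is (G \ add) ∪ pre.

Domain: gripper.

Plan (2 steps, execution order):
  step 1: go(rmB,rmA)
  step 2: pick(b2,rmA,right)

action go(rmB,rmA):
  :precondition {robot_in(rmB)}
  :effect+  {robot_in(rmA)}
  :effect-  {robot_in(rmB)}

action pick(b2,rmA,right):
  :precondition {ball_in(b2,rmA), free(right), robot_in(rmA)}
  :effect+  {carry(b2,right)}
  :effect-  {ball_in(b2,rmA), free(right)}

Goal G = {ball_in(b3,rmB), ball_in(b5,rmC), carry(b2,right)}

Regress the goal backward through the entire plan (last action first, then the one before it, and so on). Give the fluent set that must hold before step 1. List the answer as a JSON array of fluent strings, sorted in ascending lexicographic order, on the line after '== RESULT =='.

Work backward from the goal:
  through step 2 (pick(b2,rmA,right)): drop {carry(b2,right)}, keep {ball_in(b3,rmB), ball_in(b5,rmC)}, require {ball_in(b2,rmA), free(right), robot_in(rmA)}
    → {ball_in(b2,rmA), ball_in(b3,rmB), ball_in(b5,rmC), free(right), robot_in(rmA)}
  through step 1 (go(rmB,rmA)): drop {robot_in(rmA)}, keep {ball_in(b2,rmA), ball_in(b3,rmB), ball_in(b5,rmC), free(right)}, require {robot_in(rmB)}
    → {ball_in(b2,rmA), ball_in(b3,rmB), ball_in(b5,rmC), free(right), robot_in(rmB)}

== RESULT ==
["ball_in(b2,rmA)", "ball_in(b3,rmB)", "ball_in(b5,rmC)", "free(right)", "robot_in(rmB)"]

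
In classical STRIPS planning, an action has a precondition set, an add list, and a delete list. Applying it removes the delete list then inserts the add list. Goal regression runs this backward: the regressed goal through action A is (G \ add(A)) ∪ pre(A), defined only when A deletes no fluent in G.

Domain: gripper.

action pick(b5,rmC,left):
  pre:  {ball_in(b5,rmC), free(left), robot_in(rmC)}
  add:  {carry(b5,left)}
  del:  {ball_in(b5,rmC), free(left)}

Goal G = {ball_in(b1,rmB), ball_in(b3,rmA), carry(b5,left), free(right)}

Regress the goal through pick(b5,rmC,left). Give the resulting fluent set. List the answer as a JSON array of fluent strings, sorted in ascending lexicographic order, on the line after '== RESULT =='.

Regress:
  G ∩ del = {}  (empty — regression defined)
  G \ add = {ball_in(b1,rmB), ball_in(b3,rmA), carry(b5,left), free(right)} \ {carry(b5,left)} = {ball_in(b1,rmB), ball_in(b3,rmA), free(right)}
  ∪ pre   = {ball_in(b1,rmB), ball_in(b3,rmA), free(right)} ∪ {ball_in(b5,rmC), free(left), robot_in(rmC)}
          = {ball_in(b1,rmB), ball_in(b3,rmA), ball_in(b5,rmC), free(left), free(right), robot_in(rmC)}

== RESULT ==
["ball_in(b1,rmB)", "ball_in(b3,rmA)", "ball_in(b5,rmC)", "free(left)", "free(right)", "robot_in(rmC)"]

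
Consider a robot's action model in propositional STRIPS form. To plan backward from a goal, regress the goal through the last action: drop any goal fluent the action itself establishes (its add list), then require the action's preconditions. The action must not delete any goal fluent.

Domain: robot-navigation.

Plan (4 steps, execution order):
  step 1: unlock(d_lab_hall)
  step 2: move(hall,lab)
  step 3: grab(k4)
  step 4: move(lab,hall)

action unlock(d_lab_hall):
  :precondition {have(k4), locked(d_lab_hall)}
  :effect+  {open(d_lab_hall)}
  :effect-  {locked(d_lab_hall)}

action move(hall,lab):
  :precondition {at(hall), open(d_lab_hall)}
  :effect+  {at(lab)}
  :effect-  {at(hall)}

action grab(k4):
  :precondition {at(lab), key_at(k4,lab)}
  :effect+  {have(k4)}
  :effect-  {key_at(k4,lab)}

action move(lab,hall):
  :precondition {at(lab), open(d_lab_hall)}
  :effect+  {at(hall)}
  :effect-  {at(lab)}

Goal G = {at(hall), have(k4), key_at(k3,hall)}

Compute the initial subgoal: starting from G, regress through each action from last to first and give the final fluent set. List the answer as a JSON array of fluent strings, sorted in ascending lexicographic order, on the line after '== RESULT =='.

Work backward from the goal:
  through step 4 (move(lab,hall)): drop {at(hall)}, keep {have(k4), key_at(k3,hall)}, require {at(lab), open(d_lab_hall)}
    → {at(lab), have(k4), key_at(k3,hall), open(d_lab_hall)}
  through step 3 (grab(k4)): drop {have(k4)}, keep {at(lab), key_at(k3,hall), open(d_lab_hall)}, require {at(lab), key_at(k4,lab)}
    → {at(lab), key_at(k3,hall), key_at(k4,lab), open(d_lab_hall)}
  through step 2 (move(hall,lab)): drop {at(lab)}, keep {key_at(k3,hall), key_at(k4,lab), open(d_lab_hall)}, require {at(hall), open(d_lab_hall)}
    → {at(hall), key_at(k3,hall), key_at(k4,lab), open(d_lab_hall)}
  through step 1 (unlock(d_lab_hall)): drop {open(d_lab_hall)}, keep {at(hall), key_at(k3,hall), key_at(k4,lab)}, require {have(k4), locked(d_lab_hall)}
    → {at(hall), have(k4), key_at(k3,hall), key_at(k4,lab), locked(d_lab_hall)}

== RESULT ==
["at(hall)", "have(k4)", "key_at(k3,hall)", "key_at(k4,lab)", "locked(d_lab_hall)"]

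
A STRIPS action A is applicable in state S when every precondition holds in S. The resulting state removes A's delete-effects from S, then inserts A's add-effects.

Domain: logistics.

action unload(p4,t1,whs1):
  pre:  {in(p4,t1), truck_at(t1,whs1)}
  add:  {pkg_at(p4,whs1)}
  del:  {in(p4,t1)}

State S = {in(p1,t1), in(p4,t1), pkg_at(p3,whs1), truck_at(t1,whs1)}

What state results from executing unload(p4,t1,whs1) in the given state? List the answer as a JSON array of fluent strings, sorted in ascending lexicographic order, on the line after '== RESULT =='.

Progress:
  pre ⊆ S: {in(p4,t1), truck_at(t1,whs1)} ⊆ S  — applicable
  S \ del = {in(p1,t1), pkg_at(p3,whs1), truck_at(t1,whs1)}
  ∪ add   = {in(p1,t1), pkg_at(p3,whs1), pkg_at(p4,whs1), truck_at(t1,whs1)}

== RESULT ==
["in(p1,t1)", "pkg_at(p3,whs1)", "pkg_at(p4,whs1)", "truck_at(t1,whs1)"]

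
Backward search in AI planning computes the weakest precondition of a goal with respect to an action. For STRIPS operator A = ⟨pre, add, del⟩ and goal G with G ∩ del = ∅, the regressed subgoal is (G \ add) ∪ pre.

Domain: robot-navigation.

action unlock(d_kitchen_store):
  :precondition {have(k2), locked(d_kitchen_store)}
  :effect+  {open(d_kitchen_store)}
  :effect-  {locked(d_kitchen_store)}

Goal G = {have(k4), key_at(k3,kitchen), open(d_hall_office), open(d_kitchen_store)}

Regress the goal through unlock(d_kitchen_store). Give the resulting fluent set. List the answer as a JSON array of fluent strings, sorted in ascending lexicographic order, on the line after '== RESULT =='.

Regress:
  G ∩ del = {}  (empty — regression defined)
  G \ add = {have(k4), key_at(k3,kitchen), open(d_hall_office), open(d_kitchen_store)} \ {open(d_kitchen_store)} = {have(k4), key_at(k3,kitchen), open(d_hall_office)}
  ∪ pre   = {have(k4), key_at(k3,kitchen), open(d_hall_office)} ∪ {have(k2), locked(d_kitchen_store)}
          = {have(k2), have(k4), key_at(k3,kitchen), locked(d_kitchen_store), open(d_hall_office)}

== RESULT ==
["have(k2)", "have(k4)", "key_at(k3,kitchen)", "locked(d_kitchen_store)", "open(d_hall_office)"]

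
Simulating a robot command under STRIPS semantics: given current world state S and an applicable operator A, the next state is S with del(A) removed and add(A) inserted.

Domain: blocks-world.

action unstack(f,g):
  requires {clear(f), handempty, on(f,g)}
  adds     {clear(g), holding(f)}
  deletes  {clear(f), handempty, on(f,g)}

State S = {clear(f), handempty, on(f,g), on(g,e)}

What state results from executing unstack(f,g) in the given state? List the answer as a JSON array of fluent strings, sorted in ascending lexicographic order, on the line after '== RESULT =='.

Progress:
  pre ⊆ S: {clear(f), handempty, on(f,g)} ⊆ S  — applicable
  S \ del = {on(g,e)}
  ∪ add   = {clear(g), holding(f), on(g,e)}

== RESULT ==
["clear(g)", "holding(f)", "on(g,e)"]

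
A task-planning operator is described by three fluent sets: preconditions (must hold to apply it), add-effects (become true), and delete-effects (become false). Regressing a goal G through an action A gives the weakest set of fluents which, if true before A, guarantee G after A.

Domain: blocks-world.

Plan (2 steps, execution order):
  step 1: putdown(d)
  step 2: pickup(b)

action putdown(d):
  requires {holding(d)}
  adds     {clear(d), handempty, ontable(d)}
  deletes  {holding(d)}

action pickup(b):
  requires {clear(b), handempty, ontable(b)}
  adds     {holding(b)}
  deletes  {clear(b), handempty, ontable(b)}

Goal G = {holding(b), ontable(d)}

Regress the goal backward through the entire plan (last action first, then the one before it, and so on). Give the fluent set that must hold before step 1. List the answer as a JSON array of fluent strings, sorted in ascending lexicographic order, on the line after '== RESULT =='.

Work backward from the goal:
  through step 2 (pickup(b)): drop {holding(b)}, keep {ontable(d)}, require {clear(b), handempty, ontable(b)}
    → {clear(b), handempty, ontable(b), ontable(d)}
  through step 1 (putdown(d)): drop {handempty, ontable(d)}, keep {clear(b), ontable(b)}, require {holding(d)}
    → {clear(b), holding(d), ontable(b)}

== RESULT ==
["clear(b)", "holding(d)", "ontable(b)"]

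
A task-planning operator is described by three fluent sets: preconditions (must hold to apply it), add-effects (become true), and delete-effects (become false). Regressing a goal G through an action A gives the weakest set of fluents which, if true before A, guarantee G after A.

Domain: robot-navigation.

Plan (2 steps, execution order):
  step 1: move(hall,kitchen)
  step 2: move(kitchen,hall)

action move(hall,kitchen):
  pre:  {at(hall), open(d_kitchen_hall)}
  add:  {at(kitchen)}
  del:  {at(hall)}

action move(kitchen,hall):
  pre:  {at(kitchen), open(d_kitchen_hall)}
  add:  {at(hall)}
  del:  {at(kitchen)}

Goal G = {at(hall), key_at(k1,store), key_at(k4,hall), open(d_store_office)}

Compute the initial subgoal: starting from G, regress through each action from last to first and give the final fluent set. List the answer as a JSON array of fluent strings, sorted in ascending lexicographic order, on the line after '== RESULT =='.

Work backward from the goal:
  through step 2 (move(kitchen,hall)): drop {at(hall)}, keep {key_at(k1,store), key_at(k4,hall), open(d_store_office)}, require {at(kitchen), open(d_kitchen_hall)}
    → {at(kitchen), key_at(k1,store), key_at(k4,hall), open(d_kitchen_hall), open(d_store_office)}
  through step 1 (move(hall,kitchen)): drop {at(kitchen)}, keep {key_at(k1,store), key_at(k4,hall), open(d_kitchen_hall), open(d_store_office)}, require {at(hall), open(d_kitchen_hall)}
    → {at(hall), key_at(k1,store), key_at(k4,hall), open(d_kitchen_hall), open(d_store_office)}

== RESULT ==
["at(hall)", "key_at(k1,store)", "key_at(k4,hall)", "open(d_kitchen_hall)", "open(d_store_office)"]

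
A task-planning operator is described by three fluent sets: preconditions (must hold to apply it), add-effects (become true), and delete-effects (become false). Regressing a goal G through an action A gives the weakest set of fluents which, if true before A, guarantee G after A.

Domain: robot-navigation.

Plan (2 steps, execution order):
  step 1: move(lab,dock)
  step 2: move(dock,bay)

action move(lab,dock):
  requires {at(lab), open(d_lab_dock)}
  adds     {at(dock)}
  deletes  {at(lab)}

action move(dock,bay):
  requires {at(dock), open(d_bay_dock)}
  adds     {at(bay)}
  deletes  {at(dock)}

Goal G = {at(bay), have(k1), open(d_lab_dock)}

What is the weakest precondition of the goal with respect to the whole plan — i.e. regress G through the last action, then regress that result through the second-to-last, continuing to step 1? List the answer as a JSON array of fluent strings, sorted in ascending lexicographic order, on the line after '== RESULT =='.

Work backward from the goal:
  through step 2 (move(dock,bay)): drop {at(bay)}, keep {have(k1), open(d_lab_dock)}, require {at(dock), open(d_bay_dock)}
    → {at(dock), have(k1), open(d_bay_dock), open(d_lab_dock)}
  through step 1 (move(lab,dock)): drop {at(dock)}, keep {have(k1), open(d_bay_dock), open(d_lab_dock)}, require {at(lab), open(d_lab_dock)}
    → {at(lab), have(k1), open(d_bay_dock), open(d_lab_dock)}

== RESULT ==
["at(lab)", "have(k1)", "open(d_bay_dock)", "open(d_lab_dock)"]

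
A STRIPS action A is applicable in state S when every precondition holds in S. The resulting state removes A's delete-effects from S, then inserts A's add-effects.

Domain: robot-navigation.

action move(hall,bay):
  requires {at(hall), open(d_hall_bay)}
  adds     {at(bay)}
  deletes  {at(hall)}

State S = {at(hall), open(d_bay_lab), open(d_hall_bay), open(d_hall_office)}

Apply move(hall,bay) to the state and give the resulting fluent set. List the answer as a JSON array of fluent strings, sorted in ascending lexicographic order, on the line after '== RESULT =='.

Progress:
  pre ⊆ S: {at(hall), open(d_hall_bay)} ⊆ S  — applicable
  S \ del = {open(d_bay_lab), open(d_hall_bay), open(d_hall_office)}
  ∪ add   = {at(bay), open(d_bay_lab), open(d_hall_bay), open(d_hall_office)}

== RESULT ==
["at(bay)", "open(d_bay_lab)", "open(d_hall_bay)", "open(d_hall_office)"]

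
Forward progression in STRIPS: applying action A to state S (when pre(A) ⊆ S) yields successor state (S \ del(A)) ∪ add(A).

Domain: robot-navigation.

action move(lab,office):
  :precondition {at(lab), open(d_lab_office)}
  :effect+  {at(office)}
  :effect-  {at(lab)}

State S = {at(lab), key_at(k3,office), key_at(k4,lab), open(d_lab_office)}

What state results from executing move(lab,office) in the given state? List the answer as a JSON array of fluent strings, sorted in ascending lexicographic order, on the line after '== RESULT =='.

Progress:
  pre ⊆ S: {at(lab), open(d_lab_office)} ⊆ S  — applicable
  S \ del = {key_at(k3,office), key_at(k4,lab), open(d_lab_office)}
  ∪ add   = {at(office), key_at(k3,office), key_at(k4,lab), open(d_lab_office)}

== RESULT ==
["at(office)", "key_at(k3,office)", "key_at(k4,lab)", "open(d_lab_office)"]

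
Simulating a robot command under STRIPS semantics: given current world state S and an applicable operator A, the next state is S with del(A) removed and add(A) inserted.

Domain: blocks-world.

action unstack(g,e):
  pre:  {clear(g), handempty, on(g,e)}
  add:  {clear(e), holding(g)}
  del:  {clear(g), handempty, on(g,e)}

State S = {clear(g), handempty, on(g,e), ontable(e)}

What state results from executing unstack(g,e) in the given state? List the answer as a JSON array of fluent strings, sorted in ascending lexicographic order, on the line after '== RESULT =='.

Progress:
  pre ⊆ S: {clear(g), handempty, on(g,e)} ⊆ S  — applicable
  S \ del = {ontable(e)}
  ∪ add   = {clear(e), holding(g), ontable(e)}

== RESULT ==
["clear(e)", "holding(g)", "ontable(e)"]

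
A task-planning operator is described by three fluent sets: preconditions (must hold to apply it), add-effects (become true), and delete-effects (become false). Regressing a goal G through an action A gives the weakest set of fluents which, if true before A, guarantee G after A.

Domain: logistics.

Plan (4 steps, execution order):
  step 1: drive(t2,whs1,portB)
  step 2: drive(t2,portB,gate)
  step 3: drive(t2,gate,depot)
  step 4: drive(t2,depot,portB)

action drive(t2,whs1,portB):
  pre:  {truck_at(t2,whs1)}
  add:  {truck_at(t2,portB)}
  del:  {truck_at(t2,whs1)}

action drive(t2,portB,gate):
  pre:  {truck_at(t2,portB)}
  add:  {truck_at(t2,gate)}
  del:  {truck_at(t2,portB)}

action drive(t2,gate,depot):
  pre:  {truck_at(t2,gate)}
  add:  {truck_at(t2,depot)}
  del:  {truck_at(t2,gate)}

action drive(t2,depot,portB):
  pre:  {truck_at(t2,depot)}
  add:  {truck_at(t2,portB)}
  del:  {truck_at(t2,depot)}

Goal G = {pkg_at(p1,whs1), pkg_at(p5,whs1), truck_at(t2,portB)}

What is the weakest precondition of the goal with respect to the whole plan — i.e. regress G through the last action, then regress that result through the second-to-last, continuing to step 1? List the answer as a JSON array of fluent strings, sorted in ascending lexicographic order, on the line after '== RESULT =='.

Work backward from the goal:
  through step 4 (drive(t2,depot,portB)): drop {truck_at(t2,portB)}, keep {pkg_at(p1,whs1), pkg_at(p5,whs1)}, require {truck_at(t2,depot)}
    → {pkg_at(p1,whs1), pkg_at(p5,whs1), truck_at(t2,depot)}
  through step 3 (drive(t2,gate,depot)): drop {truck_at(t2,depot)}, keep {pkg_at(p1,whs1), pkg_at(p5,whs1)}, require {truck_at(t2,gate)}
    → {pkg_at(p1,whs1), pkg_at(p5,whs1), truck_at(t2,gate)}
  through step 2 (drive(t2,portB,gate)): drop {truck_at(t2,gate)}, keep {pkg_at(p1,whs1), pkg_at(p5,whs1)}, require {truck_at(t2,portB)}
    → {pkg_at(p1,whs1), pkg_at(p5,whs1), truck_at(t2,portB)}
  through step 1 (drive(t2,whs1,portB)): drop {truck_at(t2,portB)}, keep {pkg_at(p1,whs1), pkg_at(p5,whs1)}, require {truck_at(t2,whs1)}
    → {pkg_at(p1,whs1), pkg_at(p5,whs1), truck_at(t2,whs1)}

== RESULT ==
["pkg_at(p1,whs1)", "pkg_at(p5,whs1)", "truck_at(t2,whs1)"]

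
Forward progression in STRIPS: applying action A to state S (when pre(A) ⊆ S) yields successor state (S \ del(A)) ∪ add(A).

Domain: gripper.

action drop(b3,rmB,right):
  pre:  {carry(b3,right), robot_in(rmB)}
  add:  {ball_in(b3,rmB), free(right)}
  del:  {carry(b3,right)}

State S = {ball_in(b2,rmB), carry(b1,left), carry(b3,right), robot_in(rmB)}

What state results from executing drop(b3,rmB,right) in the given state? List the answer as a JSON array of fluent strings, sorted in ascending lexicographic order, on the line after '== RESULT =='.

Compute (S \ del) ∪ add:
  pre ⊆ S: {carry(b3,right), robot_in(rmB)} ⊆ S  — applicable
  S \ del = {ball_in(b2,rmB), carry(b1,left), robot_in(rmB)}
  ∪ add   = {ball_in(b2,rmB), ball_in(b3,rmB), carry(b1,left), free(right), robot_in(rmB)}

== RESULT ==
["ball_in(b2,rmB)", "ball_in(b3,rmB)", "carry(b1,left)", "free(right)", "robot_in(rmB)"]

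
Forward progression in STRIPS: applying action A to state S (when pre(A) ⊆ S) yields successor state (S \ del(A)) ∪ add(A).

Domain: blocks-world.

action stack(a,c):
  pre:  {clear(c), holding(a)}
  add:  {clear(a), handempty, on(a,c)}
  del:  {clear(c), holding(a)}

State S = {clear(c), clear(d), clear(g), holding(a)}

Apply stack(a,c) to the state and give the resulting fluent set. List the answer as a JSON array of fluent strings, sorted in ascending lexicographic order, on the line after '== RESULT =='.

Progress:
  pre ⊆ S: {clear(c), holding(a)} ⊆ S  — applicable
  S \ del = {clear(d), clear(g)}
  ∪ add   = {clear(a), clear(d), clear(g), handempty, on(a,c)}

== RESULT ==
["clear(a)", "clear(d)", "clear(g)", "handempty", "on(a,c)"]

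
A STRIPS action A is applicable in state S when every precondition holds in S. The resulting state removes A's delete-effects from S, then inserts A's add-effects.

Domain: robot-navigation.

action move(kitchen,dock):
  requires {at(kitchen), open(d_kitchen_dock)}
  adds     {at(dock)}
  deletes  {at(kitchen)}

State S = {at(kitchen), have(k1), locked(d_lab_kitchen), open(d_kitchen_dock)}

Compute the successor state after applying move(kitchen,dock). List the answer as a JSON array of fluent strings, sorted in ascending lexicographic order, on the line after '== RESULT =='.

Compute (S \ del) ∪ add:
  pre ⊆ S: {at(kitchen), open(d_kitchen_dock)} ⊆ S  — applicable
  S \ del = {have(k1), locked(d_lab_kitchen), open(d_kitchen_dock)}
  ∪ add   = {at(dock), have(k1), locked(d_lab_kitchen), open(d_kitchen_dock)}

== RESULT ==
["at(dock)", "have(k1)", "locked(d_lab_kitchen)", "open(d_kitchen_dock)"]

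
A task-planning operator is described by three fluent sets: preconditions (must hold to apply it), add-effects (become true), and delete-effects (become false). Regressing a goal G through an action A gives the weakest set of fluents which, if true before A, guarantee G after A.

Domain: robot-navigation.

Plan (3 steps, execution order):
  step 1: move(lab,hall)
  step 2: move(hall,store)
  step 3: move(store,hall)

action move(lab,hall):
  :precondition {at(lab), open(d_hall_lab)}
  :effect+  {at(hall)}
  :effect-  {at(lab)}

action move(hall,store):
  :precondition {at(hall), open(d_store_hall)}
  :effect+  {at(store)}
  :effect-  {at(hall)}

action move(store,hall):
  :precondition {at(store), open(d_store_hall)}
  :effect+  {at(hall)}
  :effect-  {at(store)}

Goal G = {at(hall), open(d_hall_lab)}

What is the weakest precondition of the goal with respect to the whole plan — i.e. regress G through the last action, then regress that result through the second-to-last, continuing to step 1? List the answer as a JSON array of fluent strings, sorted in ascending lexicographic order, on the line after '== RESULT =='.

Regress step by step:
  through step 3 (move(store,hall)): drop {at(hall)}, keep {open(d_hall_lab)}, require {at(store), open(d_store_hall)}
    → {at(store), open(d_hall_lab), open(d_store_hall)}
  through step 2 (move(hall,store)): drop {at(store)}, keep {open(d_hall_lab), open(d_store_hall)}, require {at(hall), open(d_store_hall)}
    → {at(hall), open(d_hall_lab), open(d_store_hall)}
  through step 1 (move(lab,hall)): drop {at(hall)}, keep {open(d_hall_lab), open(d_store_hall)}, require {at(lab), open(d_hall_lab)}
    → {at(lab), open(d_hall_lab), open(d_store_hall)}

== RESULT ==
["at(lab)", "open(d_hall_lab)", "open(d_store_hall)"]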